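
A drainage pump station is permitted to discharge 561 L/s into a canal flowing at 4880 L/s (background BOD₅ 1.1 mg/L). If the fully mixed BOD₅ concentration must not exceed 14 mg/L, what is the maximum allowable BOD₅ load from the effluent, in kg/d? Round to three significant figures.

6120 kg/d

Mass balance at the limit: 4880·1.100 + 561.0·Cₑ = 5441·14 → Cₑ = 126.2 mg/L.
561.0 L/s = 0.5610 m³/s. Load = 0.5610 m³/s × 126.2 g/m³ × 86 400 s/d = 6118 kg/d.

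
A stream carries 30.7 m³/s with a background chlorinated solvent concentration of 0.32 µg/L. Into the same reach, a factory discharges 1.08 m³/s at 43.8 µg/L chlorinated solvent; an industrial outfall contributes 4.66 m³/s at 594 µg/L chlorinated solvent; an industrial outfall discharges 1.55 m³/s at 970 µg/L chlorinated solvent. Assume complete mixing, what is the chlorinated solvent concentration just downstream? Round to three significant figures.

114 µg/L

Mixed concentration C = ΣQC/ΣQ = (30.70·0.3200 + 1.080·43.80 + 4.660·594.0 + 1.550·970.0) / 37.99 = 4329/37.99 = 113.9 µg/L.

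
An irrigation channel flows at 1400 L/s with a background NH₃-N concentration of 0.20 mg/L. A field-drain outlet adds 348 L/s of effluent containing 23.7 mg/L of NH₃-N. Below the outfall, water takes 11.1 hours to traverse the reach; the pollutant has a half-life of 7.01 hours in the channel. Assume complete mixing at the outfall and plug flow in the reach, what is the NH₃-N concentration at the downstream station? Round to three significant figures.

1.63 mg/L

Flow-weighted average: C = (1400·0.2000 + 348.0·23.70) / 1748 = 8528/1748 = 4.878 mg/L.
Half-life 7.01 h → k = ln 2 / 7.01 = 0.09888 h⁻¹ = 2.373 d⁻¹.
Applying C = C₀e^(−kt): 4.878 × 0.3337 = 1.628 mg/L.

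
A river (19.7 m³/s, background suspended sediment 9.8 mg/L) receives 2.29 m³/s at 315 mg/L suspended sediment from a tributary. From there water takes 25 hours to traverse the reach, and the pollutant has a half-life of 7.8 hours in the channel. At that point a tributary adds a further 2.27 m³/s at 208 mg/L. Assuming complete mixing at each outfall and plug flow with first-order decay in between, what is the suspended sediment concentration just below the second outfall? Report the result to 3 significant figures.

Conservation of mass: C = (19.70·9.800 + 2.290·315.0) / 21.99 = 914.4/21.99 = 41.58 mg/L; combined flow 21.99 m³/s.
Half-life 7.8 h → k = ln 2 / 7.8 = 0.08887 h⁻¹ = 2.133 d⁻¹.
Decay over the reach: 41.58·exp(−kt) = 41.58·0.1084 = 4.509 mg/L.
At the second outfall, C = (21.99·4.509 + 2.270·208.0) / (21.99 + 2.270) = 23.55 mg/L.

23.5 mg/L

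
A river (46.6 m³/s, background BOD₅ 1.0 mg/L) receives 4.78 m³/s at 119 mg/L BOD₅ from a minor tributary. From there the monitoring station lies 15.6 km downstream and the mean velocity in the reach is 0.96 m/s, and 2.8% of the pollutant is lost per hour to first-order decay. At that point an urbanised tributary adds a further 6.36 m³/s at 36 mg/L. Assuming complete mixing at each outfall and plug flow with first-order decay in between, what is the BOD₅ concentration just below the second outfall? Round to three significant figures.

Mass balance: C = (46.60·1.000 + 4.780·119.0) / 51.38 = 615.4/51.38 = 11.98 mg/L; combined flow 51.38 m³/s.
Travel time t = 15.6·1000 / 0.96 = 16250 s = 4.514 h.
2.8%/h lost → k = −ln(1 − 0.028) = 0.02840 h⁻¹.
Applying C = C₀e^(−kt): 11.98 × 0.8797 = 10.54 mg/L.
At the second outfall, C = (51.38·10.54 + 6.360·36.00) / (51.38 + 6.360) = 13.34 mg/L.

13.3 mg/L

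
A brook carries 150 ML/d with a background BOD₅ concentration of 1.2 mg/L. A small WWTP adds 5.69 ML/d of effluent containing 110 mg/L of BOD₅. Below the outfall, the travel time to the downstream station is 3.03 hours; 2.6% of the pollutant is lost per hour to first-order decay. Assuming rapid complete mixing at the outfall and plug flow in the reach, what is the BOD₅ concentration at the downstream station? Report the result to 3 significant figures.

4.78 mg/L

Conservation of mass: C = (150.0·1.200 + 5.690·110.0) / 155.7 = 805.9/155.7 = 5.176 mg/L.
2.6%/h lost → k = −ln(1 − 0.026) = 0.02634 h⁻¹.
After decay, C = 5.176 × e^(−kt) = 5.176 × 0.9233 = 4.779 mg/L.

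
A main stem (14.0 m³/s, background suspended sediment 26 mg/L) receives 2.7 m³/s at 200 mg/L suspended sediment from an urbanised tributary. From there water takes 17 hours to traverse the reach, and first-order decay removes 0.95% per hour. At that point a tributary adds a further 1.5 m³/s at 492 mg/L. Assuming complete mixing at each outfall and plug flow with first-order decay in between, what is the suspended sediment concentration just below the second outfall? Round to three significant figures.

82.8 mg/L

Conservation of mass: C = (14.00·26.00 + 2.700·200.0) / 16.70 = 904.0/16.70 = 54.13 mg/L; combined flow 16.70 m³/s.
0.95%/h lost → k = −ln(1 − 0.0095) = 0.009545 h⁻¹.
First-order decay: C = 54.13·exp(−k·t) = 54.13·0.8502 = 46.02 mg/L.
Second outfall: C = (16.70·46.02 + 1.500·492.0)/18.20 = 82.78 mg/L.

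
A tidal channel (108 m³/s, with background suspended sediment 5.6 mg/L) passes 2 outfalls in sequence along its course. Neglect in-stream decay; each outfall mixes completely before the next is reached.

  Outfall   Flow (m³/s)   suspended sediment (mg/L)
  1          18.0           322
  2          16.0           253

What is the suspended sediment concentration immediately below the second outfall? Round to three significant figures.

Below outfall 1: Q → 126.0 m³/s, C = (108.0·5.600 + 18.00·322.0)/126.0 = 50.80 mg/L.
Below outfall 2: Q → 142.0 m³/s, C = (126.0·50.80 + 16.00·253.0)/142.0 = 73.58 mg/L.

73.6 mg/L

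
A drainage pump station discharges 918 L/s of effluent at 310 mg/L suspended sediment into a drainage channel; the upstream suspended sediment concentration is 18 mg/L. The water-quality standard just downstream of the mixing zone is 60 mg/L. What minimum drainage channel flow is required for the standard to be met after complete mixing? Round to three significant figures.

5460 L/s

Set C_mix = 60: (Q·18.00 + 918.0·310.0) / (Q + 918.0) = 60
→ Q = 918.0·(310.0 − 60)/(60 − 18.00) = 5464 L/s.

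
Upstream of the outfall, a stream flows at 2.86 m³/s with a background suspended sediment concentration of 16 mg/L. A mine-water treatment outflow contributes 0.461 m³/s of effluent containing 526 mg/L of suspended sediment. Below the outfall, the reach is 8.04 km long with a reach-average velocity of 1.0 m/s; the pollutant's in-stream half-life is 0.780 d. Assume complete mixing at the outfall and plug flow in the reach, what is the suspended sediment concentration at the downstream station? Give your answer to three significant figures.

79.9 mg/L

Mixed concentration C = ΣQC/ΣQ = (2.860·16.00 + 0.4610·526.0) / 3.321 = 288.2/3.321 = 86.79 mg/L.
Travel time t = 8.04·1000 / 1.0 = 8040 s = 2.233 h.
Half-life 0.780 d → k = ln 2 / 0.780 = 0.8887 d⁻¹.
Decay over the reach: 86.79·exp(−kt) = 86.79·0.9206 = 79.91 mg/L.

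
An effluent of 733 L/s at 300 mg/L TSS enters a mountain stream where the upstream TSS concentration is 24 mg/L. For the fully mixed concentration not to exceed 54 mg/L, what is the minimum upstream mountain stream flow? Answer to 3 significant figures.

6010 L/s

Set C_mix = 54: (Q·24.00 + 733.0·300.0) / (Q + 733.0) = 54
→ Q = 733.0·(300.0 − 54)/(54 − 24.00) = 6011 L/s.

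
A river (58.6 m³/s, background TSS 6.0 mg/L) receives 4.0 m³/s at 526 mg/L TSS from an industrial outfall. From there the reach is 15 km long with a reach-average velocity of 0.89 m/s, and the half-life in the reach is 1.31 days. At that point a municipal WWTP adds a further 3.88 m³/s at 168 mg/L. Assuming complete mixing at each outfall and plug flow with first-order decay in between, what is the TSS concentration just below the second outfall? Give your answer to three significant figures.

Conservation of mass: C = (58.60·6.000 + 4.000·526.0) / 62.60 = 2456/62.60 = 39.23 mg/L; combined flow 62.60 m³/s.
Travel time t = 15·1000 / 0.89 = 16850 s = 4.682 h.
Half-life 1.31 d → k = ln 2 / 1.31 = 0.5291 d⁻¹.
Decay over the reach: 39.23·exp(−kt) = 39.23·0.9019 = 35.38 mg/L.
Second outfall: C = (62.60·35.38 + 3.880·168.0)/66.48 = 43.12 mg/L.

43.1 mg/L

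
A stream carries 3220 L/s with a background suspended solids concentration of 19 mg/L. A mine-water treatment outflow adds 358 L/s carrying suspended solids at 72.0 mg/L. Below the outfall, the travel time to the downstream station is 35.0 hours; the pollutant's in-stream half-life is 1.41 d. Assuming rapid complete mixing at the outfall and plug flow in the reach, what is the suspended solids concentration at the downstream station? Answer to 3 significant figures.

Conservation of mass: C = (3220·19.00 + 358.0·72.00) / 3578 = 86960/3578 = 24.30 mg/L.
Half-life 1.41 d → k = ln 2 / 1.41 = 0.4916 d⁻¹.
First-order decay: C = 24.30·exp(−k·t) = 24.30·0.4883 = 11.87 mg/L.

11.9 mg/L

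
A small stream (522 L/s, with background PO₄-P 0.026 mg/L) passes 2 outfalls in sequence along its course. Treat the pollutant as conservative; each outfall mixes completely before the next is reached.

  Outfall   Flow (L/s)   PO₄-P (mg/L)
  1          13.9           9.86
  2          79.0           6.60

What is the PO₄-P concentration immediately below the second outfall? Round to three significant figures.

1.09 mg/L

Below outfall 1: Q → 535.9 L/s, C = (522.0·0.02600 + 13.90·9.860)/535.9 = 0.2811 mg/L.
Below outfall 2: Q → 614.9 L/s, C = (535.9·0.2811 + 79.00·6.600)/614.9 = 1.093 mg/L.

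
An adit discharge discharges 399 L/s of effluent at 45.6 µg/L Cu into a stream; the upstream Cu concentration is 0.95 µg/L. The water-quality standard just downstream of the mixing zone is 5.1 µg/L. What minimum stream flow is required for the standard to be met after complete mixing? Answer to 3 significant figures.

Set C_mix = 5.1: (Q·0.9500 + 399.0·45.60) / (Q + 399.0) = 5.1
→ Q = 399.0·(45.60 − 5.1)/(5.1 − 0.9500) = 3894 L/s.

3890 L/s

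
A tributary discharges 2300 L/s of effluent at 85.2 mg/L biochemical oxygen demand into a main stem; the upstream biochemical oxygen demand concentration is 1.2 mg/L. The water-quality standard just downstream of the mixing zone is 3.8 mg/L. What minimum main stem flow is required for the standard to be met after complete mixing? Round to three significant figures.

Set C_mix = 3.8: (Q·1.200 + 2300·85.20) / (Q + 2300) = 3.8
→ Q = 2300·(85.20 − 3.8)/(3.8 − 1.200) = 72010 L/s.

72000 L/s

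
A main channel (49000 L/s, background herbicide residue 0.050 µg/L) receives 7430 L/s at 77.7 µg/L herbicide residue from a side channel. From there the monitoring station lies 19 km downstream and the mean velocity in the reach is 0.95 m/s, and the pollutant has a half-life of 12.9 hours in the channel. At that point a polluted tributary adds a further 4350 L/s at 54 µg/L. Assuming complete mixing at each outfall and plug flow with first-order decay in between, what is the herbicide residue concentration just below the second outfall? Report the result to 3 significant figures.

10.9 µg/L

Flow-weighted average: C = (49000·0.05000 + 7430·77.70) / 56430 = 579800/56430 = 10.27 µg/L; combined flow 56430 L/s.
Travel time t = 19·1000 / 0.95 = 20000 s = 5.556 h.
Half-life 12.9 h → k = ln 2 / 12.9 = 0.05373 h⁻¹ = 1.290 d⁻¹.
After decay, C = 10.27 × e^(−kt) = 10.27 × 0.7419 = 7.622 µg/L.
Second outfall: C = (56430·7.622 + 4350·54.00)/60780 = 10.94 µg/L.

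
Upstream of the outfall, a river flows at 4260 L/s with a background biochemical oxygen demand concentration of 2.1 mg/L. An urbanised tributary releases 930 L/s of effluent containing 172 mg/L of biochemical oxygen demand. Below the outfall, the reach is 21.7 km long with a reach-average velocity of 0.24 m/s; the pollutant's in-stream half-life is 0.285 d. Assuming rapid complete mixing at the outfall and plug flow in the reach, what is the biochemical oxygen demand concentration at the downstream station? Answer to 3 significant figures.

2.55 mg/L

After mixing, C = (4260·2.100 + 930.0·172.0) / 5190 = 168900/5190 = 32.54 mg/L.
Travel time t = 21.7·1000 / 0.24 = 90420 s = 25.12 h.
Half-life 0.285 d → k = ln 2 / 0.285 = 2.432 d⁻¹.
Decay over the reach: 32.54·exp(−kt) = 32.54·0.07846 = 2.553 mg/L.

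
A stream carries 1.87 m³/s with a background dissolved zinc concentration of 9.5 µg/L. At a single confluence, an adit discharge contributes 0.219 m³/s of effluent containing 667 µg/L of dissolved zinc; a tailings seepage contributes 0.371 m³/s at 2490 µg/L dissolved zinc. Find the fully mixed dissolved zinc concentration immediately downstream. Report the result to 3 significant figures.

442 µg/L

Mixed concentration C = ΣQC/ΣQ = (1.870·9.500 + 0.2190·667.0 + 0.3710·2490) / 2.460 = 1088/2.460 = 442.1 µg/L.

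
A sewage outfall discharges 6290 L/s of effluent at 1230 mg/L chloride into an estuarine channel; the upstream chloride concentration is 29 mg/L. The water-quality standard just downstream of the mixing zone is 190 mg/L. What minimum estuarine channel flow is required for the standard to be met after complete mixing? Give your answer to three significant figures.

40600 L/s

Set C_mix = 190: (Q·29.00 + 6290·1230) / (Q + 6290) = 190
→ Q = 6290·(1230 − 190)/(190 − 29.00) = 40630 L/s.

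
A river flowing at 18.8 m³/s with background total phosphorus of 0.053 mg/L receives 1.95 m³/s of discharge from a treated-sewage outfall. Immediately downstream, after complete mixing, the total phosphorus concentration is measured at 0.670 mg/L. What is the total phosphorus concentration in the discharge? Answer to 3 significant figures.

Mass balance: 18.80·0.05300 + 1.950·Cₑ = 20.75·0.6700
→ Cₑ = (20.75·0.6700 − 18.80·0.05300) / 1.950 = 6.619 mg/L.

6.62 mg/L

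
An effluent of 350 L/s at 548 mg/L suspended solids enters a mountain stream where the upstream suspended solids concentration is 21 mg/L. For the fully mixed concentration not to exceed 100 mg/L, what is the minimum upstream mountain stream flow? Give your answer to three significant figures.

1980 L/s

Set C_mix = 100: (Q·21.00 + 350.0·548.0) / (Q + 350.0) = 100
→ Q = 350.0·(548.0 − 100)/(100 − 21.00) = 1985 L/s.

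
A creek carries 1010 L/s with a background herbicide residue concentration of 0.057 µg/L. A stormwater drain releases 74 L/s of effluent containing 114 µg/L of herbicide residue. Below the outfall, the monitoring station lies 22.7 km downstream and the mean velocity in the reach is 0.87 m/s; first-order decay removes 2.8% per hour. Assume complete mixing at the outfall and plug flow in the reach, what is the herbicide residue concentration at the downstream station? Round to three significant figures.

Flow-weighted average: C = (1010·0.05700 + 74.00·114.0) / 1084 = 8494/1084 = 7.835 µg/L.
Travel time t = 22.7·1000 / 0.87 = 26090 s = 7.248 h.
2.8%/h lost → k = −ln(1 − 0.028) = 0.02840 h⁻¹.
Decay over the reach: 7.835·exp(−kt) = 7.835·0.8140 = 6.378 µg/L.

6.38 µg/L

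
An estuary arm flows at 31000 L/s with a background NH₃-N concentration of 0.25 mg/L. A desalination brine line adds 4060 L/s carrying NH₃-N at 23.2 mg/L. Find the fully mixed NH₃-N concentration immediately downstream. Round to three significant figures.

Mixed concentration C = ΣQC/ΣQ = (31000·0.2500 + 4060·23.20) / 35060 = 101900/35060 = 2.908 mg/L.

2.91 mg/L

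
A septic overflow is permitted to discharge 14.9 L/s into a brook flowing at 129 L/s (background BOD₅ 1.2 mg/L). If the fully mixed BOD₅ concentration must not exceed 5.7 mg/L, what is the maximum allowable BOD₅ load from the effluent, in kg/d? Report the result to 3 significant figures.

57.5 kg/d

Mass balance at the limit: 129.0·1.200 + 14.90·Cₑ = 143.9·5.7 → Cₑ = 44.66 mg/L.
14.90 L/s = 0.01490 m³/s. Load = 0.01490 m³/s × 44.66 g/m³ × 86 400 s/d = 57.49 kg/d.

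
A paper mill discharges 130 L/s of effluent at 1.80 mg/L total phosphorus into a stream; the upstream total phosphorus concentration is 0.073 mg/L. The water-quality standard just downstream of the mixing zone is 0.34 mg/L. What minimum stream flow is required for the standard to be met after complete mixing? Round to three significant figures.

Set C_mix = 0.34: (Q·0.07300 + 130.0·1.800) / (Q + 130.0) = 0.34
→ Q = 130.0·(1.800 − 0.34)/(0.34 − 0.07300) = 710.9 L/s.

711 L/s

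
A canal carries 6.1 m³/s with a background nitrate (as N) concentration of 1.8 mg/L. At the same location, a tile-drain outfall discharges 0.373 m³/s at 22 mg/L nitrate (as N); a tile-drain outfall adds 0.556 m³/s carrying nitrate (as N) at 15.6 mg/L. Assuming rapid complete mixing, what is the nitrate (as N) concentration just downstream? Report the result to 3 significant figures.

3.96 mg/L

Conservation of mass: C = (6.100·1.800 + 0.3730·22.00 + 0.5560·15.60) / 7.029 = 27.86/7.029 = 3.964 mg/L.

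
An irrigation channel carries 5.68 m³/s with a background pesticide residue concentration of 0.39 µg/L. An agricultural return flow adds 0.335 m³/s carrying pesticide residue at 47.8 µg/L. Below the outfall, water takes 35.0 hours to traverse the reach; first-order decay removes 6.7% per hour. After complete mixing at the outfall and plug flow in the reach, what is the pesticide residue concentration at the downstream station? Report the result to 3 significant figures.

Conservation of mass: C = (5.680·0.3900 + 0.3350·47.80) / 6.015 = 18.23/6.015 = 3.030 µg/L.
6.7%/h lost → k = −ln(1 − 0.067) = 0.06935 h⁻¹.
First-order decay: C = 3.030·exp(−k·t) = 3.030·0.08828 = 0.2675 µg/L.

0.268 µg/L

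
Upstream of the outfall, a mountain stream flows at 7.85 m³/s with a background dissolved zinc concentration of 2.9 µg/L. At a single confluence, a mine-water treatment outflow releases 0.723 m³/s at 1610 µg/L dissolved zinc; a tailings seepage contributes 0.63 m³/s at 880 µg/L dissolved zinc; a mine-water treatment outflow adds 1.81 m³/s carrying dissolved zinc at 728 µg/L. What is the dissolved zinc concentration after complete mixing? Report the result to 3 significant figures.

Flow-weighted average: C = (7.850·2.900 + 0.7230·1610 + 0.6300·880.0 + 1.810·728.0) / 11.01 = 3059/11.01 = 277.8 µg/L.

278 µg/L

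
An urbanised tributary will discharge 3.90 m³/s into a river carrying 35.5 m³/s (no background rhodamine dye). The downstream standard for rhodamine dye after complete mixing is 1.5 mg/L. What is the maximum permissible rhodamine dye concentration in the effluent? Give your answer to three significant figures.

15.2 mg/L

At the limit, (Qr·Cr + Qe·Cₑ)/(Qr + Qe) = 1.5:
Cₑ = (39.40·1.5 − 35.50·0) / 3.900 = 15.15 mg/L.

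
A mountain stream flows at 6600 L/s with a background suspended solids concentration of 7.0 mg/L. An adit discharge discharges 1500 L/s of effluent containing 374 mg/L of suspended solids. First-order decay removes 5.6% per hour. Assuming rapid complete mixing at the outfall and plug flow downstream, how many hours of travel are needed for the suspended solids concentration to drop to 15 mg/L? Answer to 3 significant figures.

27.9 h

Flow-weighted average: C = (6600·7.000 + 1500·374.0) / 8100 = 607200/8100 = 74.96 mg/L.
5.6%/h lost → k = −ln(1 − 0.056) = 0.05763 h⁻¹.
74.96·exp(−k·t) = 15 → t = ln(74.96/15)/k = 100500 s = 27.92 h.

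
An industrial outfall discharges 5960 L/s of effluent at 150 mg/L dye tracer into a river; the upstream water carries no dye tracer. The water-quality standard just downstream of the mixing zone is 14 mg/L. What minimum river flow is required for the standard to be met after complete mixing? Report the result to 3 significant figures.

Set C_mix = 14: (Q·0 + 5960·150.0) / (Q + 5960) = 14
→ Q = 5960·(150.0 − 14)/(14 − 0) = 57900 L/s.

57900 L/s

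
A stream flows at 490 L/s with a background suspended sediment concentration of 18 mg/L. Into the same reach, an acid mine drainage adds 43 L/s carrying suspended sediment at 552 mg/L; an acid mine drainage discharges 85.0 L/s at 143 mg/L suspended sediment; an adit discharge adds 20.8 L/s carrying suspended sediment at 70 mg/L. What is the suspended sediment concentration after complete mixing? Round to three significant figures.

72.3 mg/L

Flow-weighted average: C = (490.0·18.00 + 43.00·552.0 + 85.00·143.0 + 20.80·70.00) / 638.8 = 46170/638.8 = 72.27 mg/L.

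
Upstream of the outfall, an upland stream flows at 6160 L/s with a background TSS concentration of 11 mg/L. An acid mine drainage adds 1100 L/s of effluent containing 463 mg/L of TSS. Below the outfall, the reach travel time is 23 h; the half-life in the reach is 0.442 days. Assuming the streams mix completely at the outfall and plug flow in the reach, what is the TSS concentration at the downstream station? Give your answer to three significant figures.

Conservation of mass: C = (6160·11.00 + 1100·463.0) / 7260 = 577100/7260 = 79.48 mg/L.
Half-life 0.442 d → k = ln 2 / 0.442 = 1.568 d⁻¹.
After decay, C = 79.48 × e^(−kt) = 79.48 × 0.2225 = 17.68 mg/L.

17.7 mg/L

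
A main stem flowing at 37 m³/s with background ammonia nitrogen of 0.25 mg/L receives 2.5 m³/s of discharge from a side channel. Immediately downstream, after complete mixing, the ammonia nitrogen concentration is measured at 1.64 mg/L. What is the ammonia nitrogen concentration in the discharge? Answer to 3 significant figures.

Mass balance: 37.00·0.2500 + 2.500·Cₑ = 39.50·1.640
→ Cₑ = (39.50·1.640 − 37.00·0.2500) / 2.500 = 22.21 mg/L.

22.2 mg/L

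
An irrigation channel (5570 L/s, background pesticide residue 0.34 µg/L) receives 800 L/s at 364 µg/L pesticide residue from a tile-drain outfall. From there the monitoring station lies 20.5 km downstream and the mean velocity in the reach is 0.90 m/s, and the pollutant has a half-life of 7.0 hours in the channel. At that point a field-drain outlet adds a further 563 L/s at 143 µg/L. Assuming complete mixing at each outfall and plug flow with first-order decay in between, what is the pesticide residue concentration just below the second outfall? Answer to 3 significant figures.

34.2 µg/L

Flow-weighted average: C = (5570·0.3400 + 800.0·364.0) / 6370 = 293100/6370 = 46.01 µg/L; combined flow 6370 L/s.
Travel time t = 20.5·1000 / 0.90 = 22780 s = 6.327 h.
Half-life 7.0 h → k = ln 2 / 7.0 = 0.09902 h⁻¹ = 2.377 d⁻¹.
Decay over the reach: 46.01·exp(−kt) = 46.01·0.5344 = 24.59 µg/L.
Second outfall: C = (6370·24.59 + 563.0·143.0)/6933 = 34.21 µg/L.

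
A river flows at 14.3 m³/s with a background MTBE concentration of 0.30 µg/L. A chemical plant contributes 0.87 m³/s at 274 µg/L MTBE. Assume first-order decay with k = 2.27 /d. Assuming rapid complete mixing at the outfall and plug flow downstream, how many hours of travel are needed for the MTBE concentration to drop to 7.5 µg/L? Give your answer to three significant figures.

Mixed concentration C = ΣQC/ΣQ = (14.30·0.3000 + 0.8700·274.0) / 15.17 = 242.7/15.17 = 16.00 µg/L.
16.00·exp(−k·t) = 7.5 → t = ln(16.00/7.5)/k = 28830 s = 8.009 h.

8.01 h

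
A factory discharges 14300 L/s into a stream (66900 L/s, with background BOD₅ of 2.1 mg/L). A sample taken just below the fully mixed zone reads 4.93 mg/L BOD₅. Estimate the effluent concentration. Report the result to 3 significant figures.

Mass balance: 66900·2.100 + 14300·Cₑ = 81200·4.930
→ Cₑ = (81200·4.930 − 66900·2.100) / 14300 = 18.17 mg/L.

18.2 mg/L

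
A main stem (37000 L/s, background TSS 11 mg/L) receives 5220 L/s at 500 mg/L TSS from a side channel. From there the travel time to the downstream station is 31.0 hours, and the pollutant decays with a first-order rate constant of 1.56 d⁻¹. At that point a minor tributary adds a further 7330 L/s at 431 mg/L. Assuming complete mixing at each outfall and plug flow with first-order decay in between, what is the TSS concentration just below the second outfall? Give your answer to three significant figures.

71.9 mg/L

Conservation of mass: C = (37000·11.00 + 5220·500.0) / 42220 = 3017000/42220 = 71.46 mg/L; combined flow 42220 L/s.
Applying C = C₀e^(−kt): 71.46 × 0.1333 = 9.527 mg/L.
At the second outfall, C = (42220·9.527 + 7330·431.0) / (42220 + 7330) = 71.88 mg/L.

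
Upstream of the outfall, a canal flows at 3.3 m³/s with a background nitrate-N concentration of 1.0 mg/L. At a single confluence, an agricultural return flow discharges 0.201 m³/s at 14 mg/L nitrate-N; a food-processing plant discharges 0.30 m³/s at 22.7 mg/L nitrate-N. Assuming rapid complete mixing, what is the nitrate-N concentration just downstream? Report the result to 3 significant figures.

3.40 mg/L

Mass balance: C = (3.300·1.000 + 0.2010·14.00 + 0.3000·22.70) / 3.801 = 12.92/3.801 = 3.400 mg/L.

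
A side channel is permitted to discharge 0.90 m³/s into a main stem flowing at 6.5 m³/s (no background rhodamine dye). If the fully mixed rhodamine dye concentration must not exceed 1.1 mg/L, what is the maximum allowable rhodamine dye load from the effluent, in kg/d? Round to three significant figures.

Mass balance at the limit: 6.500·0 + 0.9000·Cₑ = 7.400·1.1 → Cₑ = 9.044 mg/L.
Load = 0.9000 m³/s × 9.044 g/m³ × 86 400 s/d = 703.3 kg/d.

703 kg/d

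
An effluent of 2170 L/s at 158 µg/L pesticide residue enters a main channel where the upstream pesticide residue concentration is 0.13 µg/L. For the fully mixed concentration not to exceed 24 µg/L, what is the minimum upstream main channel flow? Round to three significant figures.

12200 L/s

Set C_mix = 24: (Q·0.1300 + 2170·158.0) / (Q + 2170) = 24
→ Q = 2170·(158.0 − 24)/(24 − 0.1300) = 12180 L/s.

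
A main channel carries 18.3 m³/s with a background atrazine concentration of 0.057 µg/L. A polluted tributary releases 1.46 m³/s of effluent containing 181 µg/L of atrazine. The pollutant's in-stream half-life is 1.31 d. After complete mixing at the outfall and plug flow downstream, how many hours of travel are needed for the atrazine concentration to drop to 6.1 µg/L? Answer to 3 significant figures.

35.8 h

Conservation of mass: C = (18.30·0.05700 + 1.460·181.0) / 19.76 = 265.3/19.76 = 13.43 µg/L.
Half-life 1.31 d → k = ln 2 / 1.31 = 0.5291 d⁻¹.
13.43·exp(−k·t) = 6.1 → t = ln(13.43/6.1)/k = 128800 s = 35.78 h.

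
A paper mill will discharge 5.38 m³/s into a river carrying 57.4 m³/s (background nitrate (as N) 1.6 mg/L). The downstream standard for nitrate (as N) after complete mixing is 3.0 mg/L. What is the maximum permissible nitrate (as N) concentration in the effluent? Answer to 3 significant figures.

17.9 mg/L

At the limit, (Qr·Cr + Qe·Cₑ)/(Qr + Qe) = 3.0:
Cₑ = (62.78·3.0 − 57.40·1.600) / 5.380 = 17.94 mg/L.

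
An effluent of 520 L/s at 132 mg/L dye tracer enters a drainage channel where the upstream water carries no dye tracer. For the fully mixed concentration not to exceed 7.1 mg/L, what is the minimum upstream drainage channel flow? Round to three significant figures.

9150 L/s

Set C_mix = 7.1: (Q·0 + 520.0·132.0) / (Q + 520.0) = 7.1
→ Q = 520.0·(132.0 − 7.1)/(7.1 − 0) = 9148 L/s.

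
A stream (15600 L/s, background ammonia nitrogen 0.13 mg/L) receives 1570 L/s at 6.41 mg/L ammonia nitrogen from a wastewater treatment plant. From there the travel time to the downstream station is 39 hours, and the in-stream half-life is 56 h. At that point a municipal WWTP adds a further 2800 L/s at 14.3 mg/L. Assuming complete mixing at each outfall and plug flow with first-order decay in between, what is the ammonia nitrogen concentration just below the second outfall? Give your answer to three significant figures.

2.38 mg/L

After mixing, C = (15600·0.1300 + 1570·6.410) / 17170 = 12090/17170 = 0.7042 mg/L; combined flow 17170 L/s.
Half-life 56 h → k = ln 2 / 56 = 0.01238 h⁻¹ = 0.2971 d⁻¹.
First-order decay: C = 0.7042·exp(−k·t) = 0.7042·0.6171 = 0.4346 mg/L.
At the second outfall, C = (17170·0.4346 + 2800·14.30) / (17170 + 2800) = 2.379 mg/L.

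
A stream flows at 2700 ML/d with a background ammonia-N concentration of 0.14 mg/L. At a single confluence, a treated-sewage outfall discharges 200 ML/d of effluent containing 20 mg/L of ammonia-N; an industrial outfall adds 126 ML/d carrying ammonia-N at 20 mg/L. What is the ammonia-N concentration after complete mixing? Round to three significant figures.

After mixing, C = (2700·0.1400 + 200.0·20.00 + 126.0·20.00) / 3026 = 6898/3026 = 2.280 mg/L.

2.28 mg/L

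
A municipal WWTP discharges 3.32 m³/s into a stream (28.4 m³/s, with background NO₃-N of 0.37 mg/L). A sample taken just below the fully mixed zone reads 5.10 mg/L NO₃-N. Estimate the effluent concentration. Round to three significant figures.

Mass balance: 28.40·0.3700 + 3.320·Cₑ = 31.72·5.100
→ Cₑ = (31.72·5.100 − 28.40·0.3700) / 3.320 = 45.56 mg/L.

45.6 mg/L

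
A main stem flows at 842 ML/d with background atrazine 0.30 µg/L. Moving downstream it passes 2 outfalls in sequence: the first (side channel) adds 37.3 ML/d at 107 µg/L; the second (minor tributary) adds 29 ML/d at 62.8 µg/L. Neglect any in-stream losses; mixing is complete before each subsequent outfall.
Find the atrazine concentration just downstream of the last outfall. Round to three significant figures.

6.68 µg/L

Below outfall 1: Q → 879.3 ML/d, C = (842.0·0.3000 + 37.30·107.0)/879.3 = 4.826 µg/L.
Below outfall 2: Q → 908.3 ML/d, C = (879.3·4.826 + 29.00·62.80)/908.3 = 6.677 µg/L.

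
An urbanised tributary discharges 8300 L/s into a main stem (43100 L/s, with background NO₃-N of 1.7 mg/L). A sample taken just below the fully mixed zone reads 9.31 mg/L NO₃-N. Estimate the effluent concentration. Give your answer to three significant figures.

48.8 mg/L

Mass balance: 43100·1.700 + 8300·Cₑ = 51400·9.310
→ Cₑ = (51400·9.310 − 43100·1.700) / 8300 = 48.83 mg/L.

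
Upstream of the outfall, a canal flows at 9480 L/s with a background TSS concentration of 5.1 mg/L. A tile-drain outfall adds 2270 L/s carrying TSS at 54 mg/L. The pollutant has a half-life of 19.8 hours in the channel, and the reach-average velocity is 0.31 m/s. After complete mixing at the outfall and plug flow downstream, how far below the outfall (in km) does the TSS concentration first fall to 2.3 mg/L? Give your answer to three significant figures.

Mixed concentration C = ΣQC/ΣQ = (9480·5.100 + 2270·54.00) / 11750 = 170900/11750 = 14.55 mg/L.
Half-life 19.8 h → k = ln 2 / 19.8 = 0.03501 h⁻¹ = 0.8402 d⁻¹.
Set 14.55·exp(−k·t) = 2.3 → t = ln(14.55/2.3)/k = 189700 s = 52.69 h.
Distance = v·t = 0.31·189700 = 58800 m = 58.80 km.

58.8 km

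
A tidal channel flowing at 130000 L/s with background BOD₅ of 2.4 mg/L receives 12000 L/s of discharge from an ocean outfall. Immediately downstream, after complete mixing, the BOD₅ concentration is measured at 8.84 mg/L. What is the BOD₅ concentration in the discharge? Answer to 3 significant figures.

Mass balance: 130000·2.400 + 12000·Cₑ = 142000·8.840
→ Cₑ = (142000·8.840 − 130000·2.400) / 12000 = 78.61 mg/L.

78.6 mg/L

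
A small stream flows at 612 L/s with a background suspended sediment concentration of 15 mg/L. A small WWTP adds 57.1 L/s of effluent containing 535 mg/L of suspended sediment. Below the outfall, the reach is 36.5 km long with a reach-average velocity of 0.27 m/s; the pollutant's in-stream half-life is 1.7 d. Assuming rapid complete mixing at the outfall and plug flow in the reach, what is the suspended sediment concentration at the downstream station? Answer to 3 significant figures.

31.4 mg/L

After mixing, C = (612.0·15.00 + 57.10·535.0) / 669.1 = 39730/669.1 = 59.38 mg/L.
Travel time t = 36.5·1000 / 0.27 = 135200 s = 37.55 h.
Half-life 1.7 d → k = ln 2 / 1.7 = 0.4077 d⁻¹.
Applying C = C₀e^(−kt): 59.38 × 0.5284 = 31.37 mg/L.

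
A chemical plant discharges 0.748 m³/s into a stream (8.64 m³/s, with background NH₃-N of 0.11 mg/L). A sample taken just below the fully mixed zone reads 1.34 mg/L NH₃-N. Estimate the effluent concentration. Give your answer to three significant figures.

Mass balance: 8.640·0.1100 + 0.7480·Cₑ = 9.388·1.340
→ Cₑ = (9.388·1.340 − 8.640·0.1100) / 0.7480 = 15.55 mg/L.

15.5 mg/L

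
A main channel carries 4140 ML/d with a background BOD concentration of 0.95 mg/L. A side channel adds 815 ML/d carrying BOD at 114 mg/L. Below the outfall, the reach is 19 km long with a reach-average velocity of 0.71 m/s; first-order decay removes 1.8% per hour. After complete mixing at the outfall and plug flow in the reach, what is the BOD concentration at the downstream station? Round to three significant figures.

Flow-weighted average: C = (4140·0.9500 + 815.0·114.0) / 4955 = 96840/4955 = 19.54 mg/L.
Travel time t = 19·1000 / 0.71 = 26760 s = 7.433 h.
1.8%/h lost → k = −ln(1 − 0.018) = 0.01816 h⁻¹.
First-order decay: C = 19.54·exp(−k·t) = 19.54·0.8737 = 17.08 mg/L.

17.1 mg/L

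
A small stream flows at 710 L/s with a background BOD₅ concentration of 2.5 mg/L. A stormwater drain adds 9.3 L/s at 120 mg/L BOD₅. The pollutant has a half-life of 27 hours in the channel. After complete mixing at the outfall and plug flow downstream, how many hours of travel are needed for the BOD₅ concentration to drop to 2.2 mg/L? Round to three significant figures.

23.5 h

Conservation of mass: C = (710.0·2.500 + 9.300·120.0) / 719.3 = 2891/719.3 = 4.019 mg/L.
Half-life 27 h → k = ln 2 / 27 = 0.02567 h⁻¹ = 0.6161 d⁻¹.
4.019·exp(−k·t) = 2.2 → t = ln(4.019/2.2)/k = 84510 s = 23.47 h.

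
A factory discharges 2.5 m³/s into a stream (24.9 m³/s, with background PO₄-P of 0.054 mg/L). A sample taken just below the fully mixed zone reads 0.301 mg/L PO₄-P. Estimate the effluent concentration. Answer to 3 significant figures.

2.76 mg/L

Mass balance: 24.90·0.05400 + 2.500·Cₑ = 27.40·0.3010
→ Cₑ = (27.40·0.3010 − 24.90·0.05400) / 2.500 = 2.761 mg/L.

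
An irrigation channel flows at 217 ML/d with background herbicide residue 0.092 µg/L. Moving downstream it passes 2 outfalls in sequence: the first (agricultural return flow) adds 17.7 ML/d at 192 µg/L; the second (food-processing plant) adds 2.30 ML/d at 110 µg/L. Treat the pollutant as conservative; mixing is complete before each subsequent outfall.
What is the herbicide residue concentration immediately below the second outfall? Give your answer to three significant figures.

After outfall 1: Q = 217.0 + 17.70 = 234.7 ML/d; C = (217.0·0.09200 + 17.70·192.0)/234.7 = 14.56 µg/L.
After outfall 2: Q = 234.7 + 2.300 = 237.0 ML/d; C = (234.7·14.56 + 2.300·110.0)/237.0 = 15.49 µg/L.

15.5 µg/L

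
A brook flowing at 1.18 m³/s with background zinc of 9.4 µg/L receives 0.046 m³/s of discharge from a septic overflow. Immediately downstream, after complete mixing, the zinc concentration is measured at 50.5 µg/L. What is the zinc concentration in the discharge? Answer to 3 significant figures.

1100 µg/L

Mass balance: 1.180·9.400 + 0.04600·Cₑ = 1.226·50.50
→ Cₑ = (1.226·50.50 − 1.180·9.400) / 0.04600 = 1105 µg/L.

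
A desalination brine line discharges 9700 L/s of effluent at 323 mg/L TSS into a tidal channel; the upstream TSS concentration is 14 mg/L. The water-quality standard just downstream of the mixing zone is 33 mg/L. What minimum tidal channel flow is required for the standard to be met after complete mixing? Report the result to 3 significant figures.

148000 L/s

Set C_mix = 33: (Q·14.00 + 9700·323.0) / (Q + 9700) = 33
→ Q = 9700·(323.0 − 33)/(33 − 14.00) = 148100 L/s.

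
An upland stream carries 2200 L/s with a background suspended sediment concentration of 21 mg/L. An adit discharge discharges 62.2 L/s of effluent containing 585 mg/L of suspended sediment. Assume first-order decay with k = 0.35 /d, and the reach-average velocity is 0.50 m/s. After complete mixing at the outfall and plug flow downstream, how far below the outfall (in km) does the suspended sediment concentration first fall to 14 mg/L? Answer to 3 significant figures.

118 km

Conservation of mass: C = (2200·21.00 + 62.20·585.0) / 2262 = 82590/2262 = 36.51 mg/L.
Set 36.51·exp(−k·t) = 14 → t = ln(36.51/14)/k = 236600 s = 65.72 h.
Distance = v·t = 0.50·236600 = 118300 m = 118.3 km.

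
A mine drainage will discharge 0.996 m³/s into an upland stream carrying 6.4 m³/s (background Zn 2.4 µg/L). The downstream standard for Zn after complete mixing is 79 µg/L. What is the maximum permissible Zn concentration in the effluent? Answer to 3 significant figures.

571 µg/L

At the limit, (Qr·Cr + Qe·Cₑ)/(Qr + Qe) = 79:
Cₑ = (7.396·79 − 6.400·2.400) / 0.9960 = 571.2 µg/L.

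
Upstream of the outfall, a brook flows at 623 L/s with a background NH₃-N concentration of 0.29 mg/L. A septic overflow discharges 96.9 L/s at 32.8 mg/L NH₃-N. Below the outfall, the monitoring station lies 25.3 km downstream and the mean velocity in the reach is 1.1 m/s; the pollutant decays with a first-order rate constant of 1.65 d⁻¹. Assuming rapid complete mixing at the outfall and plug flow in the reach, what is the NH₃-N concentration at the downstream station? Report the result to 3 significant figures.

Conservation of mass: C = (623.0·0.2900 + 96.90·32.80) / 719.9 = 3359/719.9 = 4.666 mg/L.
Travel time t = 25.3·1000 / 1.1 = 23000 s = 6.389 h.
Decay over the reach: 4.666·exp(−kt) = 4.666·0.6445 = 3.007 mg/L.

3.01 mg/L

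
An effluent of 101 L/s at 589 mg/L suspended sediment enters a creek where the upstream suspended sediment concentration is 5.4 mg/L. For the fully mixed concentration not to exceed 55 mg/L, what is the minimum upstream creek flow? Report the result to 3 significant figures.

1090 L/s

Set C_mix = 55: (Q·5.400 + 101.0·589.0) / (Q + 101.0) = 55
→ Q = 101.0·(589.0 − 55)/(55 − 5.400) = 1087 L/s.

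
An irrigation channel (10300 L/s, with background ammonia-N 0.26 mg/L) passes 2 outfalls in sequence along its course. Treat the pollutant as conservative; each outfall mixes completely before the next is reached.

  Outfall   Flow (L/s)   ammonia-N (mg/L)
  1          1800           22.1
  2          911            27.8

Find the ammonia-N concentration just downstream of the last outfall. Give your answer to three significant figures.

5.21 mg/L

After outfall 1: Q = 10300 + 1800 = 12100 L/s; C = (10300·0.2600 + 1800·22.10)/12100 = 3.509 mg/L.
After outfall 2: Q = 12100 + 911.0 = 13010 L/s; C = (12100·3.509 + 911.0·27.80)/13010 = 5.210 mg/L.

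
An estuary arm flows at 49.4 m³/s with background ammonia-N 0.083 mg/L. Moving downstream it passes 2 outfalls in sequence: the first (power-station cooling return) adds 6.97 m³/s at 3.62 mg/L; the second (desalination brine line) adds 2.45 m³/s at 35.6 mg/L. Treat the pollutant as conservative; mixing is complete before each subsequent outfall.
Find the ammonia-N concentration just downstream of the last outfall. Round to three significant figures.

Outfall 1: combined Q = 56.37 m³/s; C = (49.40·0.08300 + 6.970·3.620)/56.37 = 0.5203 mg/L.
Outfall 2: combined Q = 58.82 m³/s; C = (56.37·0.5203 + 2.450·35.60)/58.82 = 1.981 mg/L.

1.98 mg/L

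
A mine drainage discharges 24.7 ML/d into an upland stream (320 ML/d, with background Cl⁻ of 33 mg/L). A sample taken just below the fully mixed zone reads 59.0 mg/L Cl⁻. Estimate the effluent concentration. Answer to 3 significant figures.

Mass balance: 320.0·33.00 + 24.70·Cₑ = 344.7·59.00
→ Cₑ = (344.7·59.00 − 320.0·33.00) / 24.70 = 395.8 mg/L.

396 mg/L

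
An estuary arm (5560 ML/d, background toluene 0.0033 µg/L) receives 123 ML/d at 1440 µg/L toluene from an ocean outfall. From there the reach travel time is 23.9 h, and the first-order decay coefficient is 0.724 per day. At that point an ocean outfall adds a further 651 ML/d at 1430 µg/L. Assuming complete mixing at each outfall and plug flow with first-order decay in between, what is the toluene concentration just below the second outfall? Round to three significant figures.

161 µg/L

Mass balance: C = (5560·0.003300 + 123.0·1440) / 5683 = 177100/5683 = 31.17 µg/L; combined flow 5683 ML/d.
Applying C = C₀e^(−kt): 31.17 × 0.4863 = 15.16 µg/L.
Second outfall: C = (5683·15.16 + 651.0·1430)/6334 = 160.6 µg/L.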